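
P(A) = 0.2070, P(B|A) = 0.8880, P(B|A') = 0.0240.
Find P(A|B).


P(B) = P(B|A)*P(A) + P(B|A')*P(A')
= 0.8880*0.2070 + 0.0240*0.7930
= 0.183816 + 0.019032 = 0.202848
P(A|B) = 0.183816/0.202848 = 0.9062

P(A|B) = 0.9062


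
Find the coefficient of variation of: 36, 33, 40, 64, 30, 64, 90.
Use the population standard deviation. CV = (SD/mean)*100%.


Mean = 51.0000
SD = 20.5982
CV = (20.5982/51.0000)*100 = 40.3886%

CV = 40.3886%


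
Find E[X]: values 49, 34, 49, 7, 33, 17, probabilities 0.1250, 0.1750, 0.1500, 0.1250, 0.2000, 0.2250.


E[X] = 49*0.1250 + 34*0.1750 + 49*0.1500 + 7*0.1250 + 33*0.2000 + 17*0.2250
= 6.1250 + 5.9500 + 7.3500 + 0.8750 + 6.6000 + 3.8250
= 30.7250

E[X] = 30.7250


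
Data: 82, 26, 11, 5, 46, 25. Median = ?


Sorted: 5, 11, 25, 26, 46, 82
n = 6 (even)
Middle values: 25 and 26
Median = (25+26)/2 = 25.5000

Median = 25.5000


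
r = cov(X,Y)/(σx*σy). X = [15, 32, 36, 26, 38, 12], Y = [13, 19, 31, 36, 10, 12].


Mean X = 26.5000, Mean Y = 20.1667
SD X = 9.962429, SD Y = 9.923317
Cov = 28.750000
r = 28.750000/(9.962429*9.923317) = 0.2908

r = 0.2908


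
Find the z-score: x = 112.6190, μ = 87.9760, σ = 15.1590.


z = (112.6190 - 87.9760)/15.1590
= 24.6430/15.1590
= 1.6256

z = 1.6256


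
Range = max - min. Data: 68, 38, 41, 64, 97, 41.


Max = 97, Min = 38
Range = 97 - 38 = 59

Range = 59


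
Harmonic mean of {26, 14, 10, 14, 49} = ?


Sum of reciprocals = 1/26 + 1/14 + 1/10 + 1/14 + 1/49 = 0.301727
HM = 5/0.301727 = 16.5713

HM = 16.5713


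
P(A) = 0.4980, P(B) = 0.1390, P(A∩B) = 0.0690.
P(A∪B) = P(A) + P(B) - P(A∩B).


P(A∪B) = 0.4980 + 0.1390 - 0.0690
= 0.6370 - 0.0690
= 0.5680

P(A∪B) = 0.5680


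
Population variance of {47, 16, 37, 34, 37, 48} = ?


Mean = 36.5000
Squared deviations: 110.2500, 420.2500, 0.2500, 6.2500, 0.2500, 132.2500
Sum = 669.5000
Variance = 669.5000/6 = 111.5833

Variance = 111.5833


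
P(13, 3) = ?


P(13,3) = 13!/10!
= 6227020800/3628800
= 1716

P(13,3) = 1716


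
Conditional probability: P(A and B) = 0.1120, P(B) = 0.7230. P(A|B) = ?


P(A|B) = 0.1120/0.7230 = 0.1549

P(A|B) = 0.1549


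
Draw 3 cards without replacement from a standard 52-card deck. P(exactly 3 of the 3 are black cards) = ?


Hypergeometric: P(X=3) = C(26,3)·C(26,0) / C(52,3)
= 2600 × 1 / 22100
= 2600/22100 = 0.1176

P = 0.1176


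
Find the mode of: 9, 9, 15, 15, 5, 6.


Frequencies: 5:1, 6:1, 9:2, 15:2
Max frequency = 2
Mode = 9, 15

Mode = 9, 15


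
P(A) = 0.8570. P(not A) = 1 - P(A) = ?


P(not A) = 1 - 0.8570 = 0.1430

P(not A) = 0.1430


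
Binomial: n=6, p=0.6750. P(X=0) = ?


C(6,0) = 1
p^0 = 1.000000
(1-p)^6 = 0.001178
P = 1 * 1.000000 * 0.001178 = 0.0012

P(X=0) = 0.0012


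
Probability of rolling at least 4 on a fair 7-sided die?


Favorable outcomes (roll ≥ 4): 4
Total outcomes = 7
P = 4/7 = 0.5714

P = 0.5714


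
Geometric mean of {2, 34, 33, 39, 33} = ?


Product = 2 × 34 × 33 × 39 × 33 = 2888028
GM = 2888028^(1/5) = 19.5939

GM = 19.5939


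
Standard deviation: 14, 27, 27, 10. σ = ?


Mean = 19.5000
Variance = 58.2500
SD = sqrt(58.2500) = 7.6322

SD = 7.6322


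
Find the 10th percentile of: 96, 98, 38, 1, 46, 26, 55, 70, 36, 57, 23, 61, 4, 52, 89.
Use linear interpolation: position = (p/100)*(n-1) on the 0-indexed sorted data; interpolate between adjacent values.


Sorted: 1, 4, 23, 26, 36, 38, 46, 52, 55, 57, 61, 70, 89, 96, 98
n = 15
Index = 10/100 * 14 = 1.4000
Lower = data[1] = 4, Upper = data[2] = 23
P10 = 4 + 0.4000*(19) = 11.6000

P10 = 11.6000


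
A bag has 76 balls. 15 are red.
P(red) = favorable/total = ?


P = 15/76 = 0.1974

P = 0.1974


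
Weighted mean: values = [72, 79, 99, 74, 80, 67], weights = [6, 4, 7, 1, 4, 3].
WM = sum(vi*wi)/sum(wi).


Numerator = 72*6 + 79*4 + 99*7 + 74*1 + 80*4 + 67*3 = 2036
Denominator = 6 + 4 + 7 + 1 + 4 + 3 = 25
WM = 2036/25 = 81.4400

WM = 81.4400


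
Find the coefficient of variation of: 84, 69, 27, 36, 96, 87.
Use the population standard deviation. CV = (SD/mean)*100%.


Mean = 66.5000
SD = 26.1199
CV = (26.1199/66.5000)*100 = 39.2781%

CV = 39.2781%


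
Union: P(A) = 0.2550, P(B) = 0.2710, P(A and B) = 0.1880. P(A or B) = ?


P(A∪B) = 0.2550 + 0.2710 - 0.1880
= 0.5260 - 0.1880
= 0.3380

P(A∪B) = 0.3380


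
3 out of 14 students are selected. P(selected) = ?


P = 3/14 = 0.2143

P = 0.2143


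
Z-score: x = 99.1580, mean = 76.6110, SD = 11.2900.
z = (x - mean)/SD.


z = (99.1580 - 76.6110)/11.2900
= 22.5470/11.2900
= 1.9971

z = 1.9971


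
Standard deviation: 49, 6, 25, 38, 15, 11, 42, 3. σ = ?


Mean = 23.6250
Variance = 269.9844
SD = sqrt(269.9844) = 16.4312

SD = 16.4312


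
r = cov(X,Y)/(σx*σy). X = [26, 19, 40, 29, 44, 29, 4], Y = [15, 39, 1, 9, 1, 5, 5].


Mean X = 27.2857, Mean Y = 10.7143
SD X = 12.302314, SD Y = 12.394864
Cov = -57.918367
r = -57.918367/(12.302314*12.394864) = -0.3798

r = -0.3798


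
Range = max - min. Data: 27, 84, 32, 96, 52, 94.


Max = 96, Min = 27
Range = 96 - 27 = 69

Range = 69


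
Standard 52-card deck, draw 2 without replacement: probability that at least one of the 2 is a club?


P(at least one) = 1 - P(none)
P(none) = (39/52) × (38/51) = 0.558824
P(at least one) = 1 - 0.558824 = 0.4412

P = 0.4412


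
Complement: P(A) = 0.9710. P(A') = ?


P(not A) = 1 - 0.9710 = 0.0290

P(not A) = 0.0290


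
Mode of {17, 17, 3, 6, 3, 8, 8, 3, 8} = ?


Frequencies: 3:3, 6:1, 8:3, 17:2
Max frequency = 3
Mode = 3, 8

Mode = 3, 8


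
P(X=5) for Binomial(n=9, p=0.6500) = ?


C(9,5) = 126
p^5 = 0.116029
(1-p)^4 = 0.015006
P = 126 * 0.116029 * 0.015006 = 0.2194

P(X=5) = 0.2194


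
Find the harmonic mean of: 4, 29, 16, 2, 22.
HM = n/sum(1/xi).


Sum of reciprocals = 1/4 + 1/29 + 1/16 + 1/2 + 1/22 = 0.892437
HM = 5/0.892437 = 5.6026

HM = 5.6026


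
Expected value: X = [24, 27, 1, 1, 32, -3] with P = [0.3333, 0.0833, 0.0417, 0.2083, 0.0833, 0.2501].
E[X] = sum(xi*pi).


E[X] = 24*0.3333 + 27*0.0833 + 1*0.0417 + 1*0.2083 + 32*0.0833 - 3*0.2501
= 7.9992 + 2.2491 + 0.0417 + 0.2083 + 2.6656 - 0.7503
= 12.4136

E[X] = 12.4136


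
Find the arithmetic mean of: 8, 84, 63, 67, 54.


Sum = 8 + 84 + 63 + 67 + 54 = 276
n = 5
Mean = 276/5 = 55.2000

Mean = 55.2000


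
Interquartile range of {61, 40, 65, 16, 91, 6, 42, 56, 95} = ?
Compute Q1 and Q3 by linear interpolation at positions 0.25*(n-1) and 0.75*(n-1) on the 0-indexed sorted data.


Sorted: 6, 16, 40, 42, 56, 61, 65, 91, 95
Q1 (25th %ile) = 40.0000
Q3 (75th %ile) = 65.0000
IQR = 65.0000 - 40.0000 = 25.0000

IQR = 25.0000


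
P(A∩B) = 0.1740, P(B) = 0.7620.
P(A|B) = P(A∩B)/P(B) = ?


P(A|B) = 0.1740/0.7620 = 0.2283

P(A|B) = 0.2283


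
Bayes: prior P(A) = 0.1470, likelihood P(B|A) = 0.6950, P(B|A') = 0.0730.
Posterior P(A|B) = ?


P(B) = P(B|A)*P(A) + P(B|A')*P(A')
= 0.6950*0.1470 + 0.0730*0.8530
= 0.102165 + 0.062269 = 0.164434
P(A|B) = 0.102165/0.164434 = 0.6213

P(A|B) = 0.6213


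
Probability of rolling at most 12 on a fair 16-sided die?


Favorable outcomes (roll ≤ 12): 12
Total outcomes = 16
P = 12/16 = 0.7500

P = 0.7500


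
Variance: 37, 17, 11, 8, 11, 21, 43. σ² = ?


Mean = 21.1429
Squared deviations: 251.4490, 17.1633, 102.8776, 172.7347, 102.8776, 0.0204, 477.7347
Sum = 1124.8571
Variance = 1124.8571/7 = 160.6939

Variance = 160.6939


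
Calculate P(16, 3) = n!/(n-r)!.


P(16,3) = 16!/13!
= 20922789888000/6227020800
= 3360

P(16,3) = 3360


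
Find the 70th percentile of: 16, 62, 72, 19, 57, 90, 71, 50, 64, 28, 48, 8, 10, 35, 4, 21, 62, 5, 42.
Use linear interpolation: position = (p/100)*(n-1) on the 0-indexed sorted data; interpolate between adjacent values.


Sorted: 4, 5, 8, 10, 16, 19, 21, 28, 35, 42, 48, 50, 57, 62, 62, 64, 71, 72, 90
n = 19
Index = 70/100 * 18 = 12.6000
Lower = data[12] = 57, Upper = data[13] = 62
P70 = 57 + 0.6000*(5) = 60.0000

P70 = 60.0000


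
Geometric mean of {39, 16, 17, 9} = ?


Product = 39 × 16 × 17 × 9 = 95472
GM = 95472^(1/4) = 17.5780

GM = 17.5780


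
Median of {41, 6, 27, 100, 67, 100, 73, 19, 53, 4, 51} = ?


Sorted: 4, 6, 19, 27, 41, 51, 53, 67, 73, 100, 100
n = 11 (odd)
Middle value = 51

Median = 51


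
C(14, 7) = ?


C(14,7) = 14!/(7! × 7!)
= 87178291200/(5040 × 5040)
= 3432

C(14,7) = 3432


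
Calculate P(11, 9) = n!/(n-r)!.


P(11,9) = 11!/2!
= 39916800/2
= 19958400

P(11,9) = 19958400


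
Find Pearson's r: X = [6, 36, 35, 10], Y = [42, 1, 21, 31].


Mean X = 21.7500, Mean Y = 23.7500
SD X = 13.827057, SD Y = 15.089317
Cov = -183.312500
r = -183.312500/(13.827057*15.089317) = -0.8786

r = -0.8786


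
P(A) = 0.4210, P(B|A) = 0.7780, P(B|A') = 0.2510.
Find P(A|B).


P(B) = P(B|A)*P(A) + P(B|A')*P(A')
= 0.7780*0.4210 + 0.2510*0.5790
= 0.327538 + 0.145329 = 0.472867
P(A|B) = 0.327538/0.472867 = 0.6927

P(A|B) = 0.6927


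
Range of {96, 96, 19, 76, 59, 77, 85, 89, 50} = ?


Max = 96, Min = 19
Range = 96 - 19 = 77

Range = 77


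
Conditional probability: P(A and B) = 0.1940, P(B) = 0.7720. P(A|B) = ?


P(A|B) = 0.1940/0.7720 = 0.2513

P(A|B) = 0.2513


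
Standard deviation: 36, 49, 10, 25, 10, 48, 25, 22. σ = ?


Mean = 28.1250
Variance = 200.8594
SD = sqrt(200.8594) = 14.1725

SD = 14.1725


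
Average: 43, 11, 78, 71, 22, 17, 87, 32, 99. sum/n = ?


Sum = 43 + 11 + 78 + 71 + 22 + 17 + 87 + 32 + 99 = 460
n = 9
Mean = 460/9 = 51.1111

Mean = 51.1111


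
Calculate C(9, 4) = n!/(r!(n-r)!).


C(9,4) = 9!/(4! × 5!)
= 362880/(24 × 120)
= 126

C(9,4) = 126


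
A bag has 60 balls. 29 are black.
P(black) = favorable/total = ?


P = 29/60 = 0.4833

P = 0.4833


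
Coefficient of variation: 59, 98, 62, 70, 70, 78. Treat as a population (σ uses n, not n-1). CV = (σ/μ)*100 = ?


Mean = 72.8333
SD = 12.8117
CV = (12.8117/72.8333)*100 = 17.5904%

CV = 17.5904%


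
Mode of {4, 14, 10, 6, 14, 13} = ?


Frequencies: 4:1, 6:1, 10:1, 13:1, 14:2
Max frequency = 2
Mode = 14

Mode = 14


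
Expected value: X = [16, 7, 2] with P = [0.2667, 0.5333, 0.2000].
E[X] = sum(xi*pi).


E[X] = 16*0.2667 + 7*0.5333 + 2*0.2000
= 4.2672 + 3.7331 + 0.4000
= 8.4003

E[X] = 8.4003


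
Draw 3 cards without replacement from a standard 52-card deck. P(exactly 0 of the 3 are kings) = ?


Hypergeometric: P(X=0) = C(4,0)·C(48,3) / C(52,3)
= 1 × 17296 / 22100
= 17296/22100 = 0.7826

P = 0.7826


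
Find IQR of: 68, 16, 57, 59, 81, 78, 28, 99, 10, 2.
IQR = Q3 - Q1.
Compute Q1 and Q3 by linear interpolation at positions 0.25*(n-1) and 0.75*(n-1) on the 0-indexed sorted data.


Sorted: 2, 10, 16, 28, 57, 59, 68, 78, 81, 99
Q1 (25th %ile) = 19.0000
Q3 (75th %ile) = 75.5000
IQR = 75.5000 - 19.0000 = 56.5000

IQR = 56.5000


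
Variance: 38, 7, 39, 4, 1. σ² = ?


Mean = 17.8000
Squared deviations: 408.0400, 116.6400, 449.4400, 190.4400, 282.2400
Sum = 1446.8000
Variance = 1446.8000/5 = 289.3600

Variance = 289.3600


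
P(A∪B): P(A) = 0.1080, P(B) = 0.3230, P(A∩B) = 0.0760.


P(A∪B) = 0.1080 + 0.3230 - 0.0760
= 0.4310 - 0.0760
= 0.3550

P(A∪B) = 0.3550


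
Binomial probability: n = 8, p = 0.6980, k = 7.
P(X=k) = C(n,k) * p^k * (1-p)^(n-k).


C(8,7) = 8
p^7 = 0.080721
(1-p)^1 = 0.302000
P = 8 * 0.080721 * 0.302000 = 0.1950

P(X=7) = 0.1950


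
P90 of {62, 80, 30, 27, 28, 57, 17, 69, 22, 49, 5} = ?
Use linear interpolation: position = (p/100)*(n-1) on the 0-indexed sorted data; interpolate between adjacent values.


Sorted: 5, 17, 22, 27, 28, 30, 49, 57, 62, 69, 80
n = 11
Index = 90/100 * 10 = 9.0000
Lower = data[9] = 69, Upper = data[10] = 80
P90 = 69 + 0*(11) = 69.0000

P90 = 69.0000


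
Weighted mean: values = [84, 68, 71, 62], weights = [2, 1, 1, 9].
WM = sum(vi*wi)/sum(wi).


Numerator = 84*2 + 68*1 + 71*1 + 62*9 = 865
Denominator = 2 + 1 + 1 + 9 = 13
WM = 865/13 = 66.5385

WM = 66.5385


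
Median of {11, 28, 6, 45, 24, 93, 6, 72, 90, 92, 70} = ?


Sorted: 6, 6, 11, 24, 28, 45, 70, 72, 90, 92, 93
n = 11 (odd)
Middle value = 45

Median = 45


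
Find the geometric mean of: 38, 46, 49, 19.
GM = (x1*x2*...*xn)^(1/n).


Product = 38 × 46 × 49 × 19 = 1627388
GM = 1627388^(1/4) = 35.7168

GM = 35.7168


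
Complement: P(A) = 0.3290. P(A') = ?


P(not A) = 1 - 0.3290 = 0.6710

P(not A) = 0.6710


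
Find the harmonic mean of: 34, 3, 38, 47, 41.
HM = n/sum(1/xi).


Sum of reciprocals = 1/34 + 1/3 + 1/38 + 1/47 + 1/41 = 0.434728
HM = 5/0.434728 = 11.5015

HM = 11.5015


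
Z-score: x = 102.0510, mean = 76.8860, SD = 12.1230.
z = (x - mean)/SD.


z = (102.0510 - 76.8860)/12.1230
= 25.1650/12.1230
= 2.0758

z = 2.0758


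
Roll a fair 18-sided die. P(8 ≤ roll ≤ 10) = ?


Favorable outcomes (8 ≤ roll ≤ 10): 3
Total outcomes = 18
P = 3/18 = 0.1667

P = 0.1667


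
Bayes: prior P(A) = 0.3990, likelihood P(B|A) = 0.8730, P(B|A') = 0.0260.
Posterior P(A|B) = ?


P(B) = P(B|A)*P(A) + P(B|A')*P(A')
= 0.8730*0.3990 + 0.0260*0.6010
= 0.348327 + 0.015626 = 0.363953
P(A|B) = 0.348327/0.363953 = 0.9571

P(A|B) = 0.9571


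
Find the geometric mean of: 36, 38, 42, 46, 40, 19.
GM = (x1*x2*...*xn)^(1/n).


Product = 36 × 38 × 42 × 46 × 40 × 19 = 2008661760
GM = 2008661760^(1/6) = 35.5209

GM = 35.5209


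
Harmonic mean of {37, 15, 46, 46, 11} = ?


Sum of reciprocals = 1/37 + 1/15 + 1/46 + 1/46 + 1/11 = 0.228081
HM = 5/0.228081 = 21.9220

HM = 21.9220


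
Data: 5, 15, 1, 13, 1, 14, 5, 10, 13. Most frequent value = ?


Frequencies: 1:2, 5:2, 10:1, 13:2, 14:1, 15:1
Max frequency = 2
Mode = 1, 5, 13

Mode = 1, 5, 13


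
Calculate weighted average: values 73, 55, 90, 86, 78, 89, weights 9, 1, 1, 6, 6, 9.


Numerator = 73*9 + 55*1 + 90*1 + 86*6 + 78*6 + 89*9 = 2587
Denominator = 9 + 1 + 1 + 6 + 6 + 9 = 32
WM = 2587/32 = 80.8438

WM = 80.8438


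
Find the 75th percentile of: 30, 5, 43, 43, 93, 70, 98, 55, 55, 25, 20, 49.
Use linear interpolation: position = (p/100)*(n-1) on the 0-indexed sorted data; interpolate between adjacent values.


Sorted: 5, 20, 25, 30, 43, 43, 49, 55, 55, 70, 93, 98
n = 12
Index = 75/100 * 11 = 8.2500
Lower = data[8] = 55, Upper = data[9] = 70
P75 = 55 + 0.2500*(15) = 58.7500

P75 = 58.7500


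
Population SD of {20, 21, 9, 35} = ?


Mean = 21.2500
Variance = 85.1875
SD = sqrt(85.1875) = 9.2297

SD = 9.2297


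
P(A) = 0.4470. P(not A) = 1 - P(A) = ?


P(not A) = 1 - 0.4470 = 0.5530

P(not A) = 0.5530


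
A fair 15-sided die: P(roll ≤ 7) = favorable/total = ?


Favorable outcomes (roll ≤ 7): 7
Total outcomes = 15
P = 7/15 = 0.4667

P = 0.4667


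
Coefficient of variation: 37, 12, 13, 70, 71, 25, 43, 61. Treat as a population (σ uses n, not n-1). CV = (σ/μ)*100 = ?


Mean = 41.5000
SD = 22.4722
CV = (22.4722/41.5000)*100 = 54.1499%

CV = 54.1499%


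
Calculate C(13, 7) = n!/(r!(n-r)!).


C(13,7) = 13!/(7! × 6!)
= 6227020800/(5040 × 720)
= 1716

C(13,7) = 1716


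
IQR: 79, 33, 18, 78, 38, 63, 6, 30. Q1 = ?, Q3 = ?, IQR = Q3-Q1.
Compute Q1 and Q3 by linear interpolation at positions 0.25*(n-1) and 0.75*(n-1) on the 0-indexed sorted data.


Sorted: 6, 18, 30, 33, 38, 63, 78, 79
Q1 (25th %ile) = 27.0000
Q3 (75th %ile) = 66.7500
IQR = 66.7500 - 27.0000 = 39.7500

IQR = 39.7500


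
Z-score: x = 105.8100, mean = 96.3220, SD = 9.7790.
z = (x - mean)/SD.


z = (105.8100 - 96.3220)/9.7790
= 9.4880/9.7790
= 0.9702

z = 0.9702


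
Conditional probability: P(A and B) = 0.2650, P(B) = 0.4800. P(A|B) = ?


P(A|B) = 0.2650/0.4800 = 0.5521

P(A|B) = 0.5521


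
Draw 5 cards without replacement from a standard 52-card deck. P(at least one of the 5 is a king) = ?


P(at least one) = 1 - P(none)
P(none) = (48/52) × (47/51) × (46/50) × (45/49) × (44/48) = 0.658842
P(at least one) = 1 - 0.658842 = 0.3412

P = 0.3412


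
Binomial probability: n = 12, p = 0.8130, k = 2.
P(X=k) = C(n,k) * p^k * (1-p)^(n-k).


C(12,2) = 66
p^2 = 0.660969
(1-p)^10 = 5.228969e-08
P = 66 * 0.660969 * 5.228969e-08 = 2.2811e-06

P(X=2) = 2.2811e-06


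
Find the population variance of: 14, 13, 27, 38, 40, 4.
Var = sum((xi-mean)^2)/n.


Mean = 22.6667
Squared deviations: 75.1111, 93.4444, 18.7778, 235.1111, 300.4444, 348.4444
Sum = 1071.3333
Variance = 1071.3333/6 = 178.5556

Variance = 178.5556


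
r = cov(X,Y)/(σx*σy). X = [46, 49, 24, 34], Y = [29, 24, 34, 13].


Mean X = 38.2500, Mean Y = 25.0000
SD X = 9.959292, SD Y = 7.778175
Cov = -14.250000
r = -14.250000/(9.959292*7.778175) = -0.1840

r = -0.1840


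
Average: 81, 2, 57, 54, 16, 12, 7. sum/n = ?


Sum = 81 + 2 + 57 + 54 + 16 + 12 + 7 = 229
n = 7
Mean = 229/7 = 32.7143

Mean = 32.7143


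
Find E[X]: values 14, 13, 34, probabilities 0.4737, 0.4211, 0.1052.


E[X] = 14*0.4737 + 13*0.4211 + 34*0.1052
= 6.6318 + 5.4743 + 3.5768
= 15.6829

E[X] = 15.6829


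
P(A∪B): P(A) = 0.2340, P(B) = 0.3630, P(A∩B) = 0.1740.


P(A∪B) = 0.2340 + 0.3630 - 0.1740
= 0.5970 - 0.1740
= 0.4230

P(A∪B) = 0.4230


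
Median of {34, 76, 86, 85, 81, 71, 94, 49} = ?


Sorted: 34, 49, 71, 76, 81, 85, 86, 94
n = 8 (even)
Middle values: 76 and 81
Median = (76+81)/2 = 78.5000

Median = 78.5000


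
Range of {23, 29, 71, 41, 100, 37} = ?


Max = 100, Min = 23
Range = 100 - 23 = 77

Range = 77


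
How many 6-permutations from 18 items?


P(18,6) = 18!/12!
= 6402373705728000/479001600
= 13366080

P(18,6) = 13366080


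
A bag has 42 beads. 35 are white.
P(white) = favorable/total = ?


P = 35/42 = 0.8333

P = 0.8333


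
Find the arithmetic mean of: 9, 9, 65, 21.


Sum = 9 + 9 + 65 + 21 = 104
n = 4
Mean = 104/4 = 26.0000

Mean = 26.0000


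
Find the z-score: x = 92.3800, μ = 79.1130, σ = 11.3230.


z = (92.3800 - 79.1130)/11.3230
= 13.2670/11.3230
= 1.1717

z = 1.1717


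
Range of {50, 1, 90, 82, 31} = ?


Max = 90, Min = 1
Range = 90 - 1 = 89

Range = 89


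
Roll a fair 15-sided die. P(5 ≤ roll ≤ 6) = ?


Favorable outcomes (5 ≤ roll ≤ 6): 2
Total outcomes = 15
P = 2/15 = 0.1333

P = 0.1333


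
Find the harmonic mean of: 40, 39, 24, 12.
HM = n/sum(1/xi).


Sum of reciprocals = 1/40 + 1/39 + 1/24 + 1/12 = 0.175641
HM = 4/0.175641 = 22.7737

HM = 22.7737


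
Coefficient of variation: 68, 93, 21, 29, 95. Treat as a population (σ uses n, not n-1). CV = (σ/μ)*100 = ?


Mean = 61.2000
SD = 31.1538
CV = (31.1538/61.2000)*100 = 50.9049%

CV = 50.9049%


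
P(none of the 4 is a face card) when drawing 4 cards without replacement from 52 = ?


P(no face cards) = (40/52) × (39/51) × (38/50) × (37/49)
= 0.3376

P = 0.3376


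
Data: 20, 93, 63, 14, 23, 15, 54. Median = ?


Sorted: 14, 15, 20, 23, 54, 63, 93
n = 7 (odd)
Middle value = 23

Median = 23


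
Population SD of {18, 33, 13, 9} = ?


Mean = 18.2500
Variance = 82.6875
SD = sqrt(82.6875) = 9.0933

SD = 9.0933


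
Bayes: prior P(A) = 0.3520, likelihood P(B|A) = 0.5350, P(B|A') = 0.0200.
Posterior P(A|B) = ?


P(B) = P(B|A)*P(A) + P(B|A')*P(A')
= 0.5350*0.3520 + 0.0200*0.6480
= 0.188320 + 0.012960 = 0.201280
P(A|B) = 0.188320/0.201280 = 0.9356

P(A|B) = 0.9356


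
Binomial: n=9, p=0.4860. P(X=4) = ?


C(9,4) = 126
p^4 = 0.055789
(1-p)^5 = 0.035877
P = 126 * 0.055789 * 0.035877 = 0.2522

P(X=4) = 0.2522


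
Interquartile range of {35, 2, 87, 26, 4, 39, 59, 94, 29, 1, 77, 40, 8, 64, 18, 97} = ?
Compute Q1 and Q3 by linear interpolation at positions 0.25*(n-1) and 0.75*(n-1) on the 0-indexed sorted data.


Sorted: 1, 2, 4, 8, 18, 26, 29, 35, 39, 40, 59, 64, 77, 87, 94, 97
Q1 (25th %ile) = 15.5000
Q3 (75th %ile) = 67.2500
IQR = 67.2500 - 15.5000 = 51.7500

IQR = 51.7500


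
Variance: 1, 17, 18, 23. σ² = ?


Mean = 14.7500
Squared deviations: 189.0625, 5.0625, 10.5625, 68.0625
Sum = 272.7500
Variance = 272.7500/4 = 68.1875

Variance = 68.1875


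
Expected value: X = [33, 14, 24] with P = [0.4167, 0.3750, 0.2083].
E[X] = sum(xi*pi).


E[X] = 33*0.4167 + 14*0.3750 + 24*0.2083
= 13.7511 + 5.2500 + 4.9992
= 24.0003

E[X] = 24.0003


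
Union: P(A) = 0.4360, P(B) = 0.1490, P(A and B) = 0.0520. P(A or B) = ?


P(A∪B) = 0.4360 + 0.1490 - 0.0520
= 0.5850 - 0.0520
= 0.5330

P(A∪B) = 0.5330


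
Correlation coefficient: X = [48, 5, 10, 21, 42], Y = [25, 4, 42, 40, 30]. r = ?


Mean X = 25.2000, Mean Y = 28.2000
SD X = 17.080984, SD Y = 13.629380
Cov = 37.360000
r = 37.360000/(17.080984*13.629380) = 0.1605

r = 0.1605


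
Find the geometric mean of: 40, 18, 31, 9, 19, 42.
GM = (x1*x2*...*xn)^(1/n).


Product = 40 × 18 × 31 × 9 × 19 × 42 = 160302240
GM = 160302240^(1/6) = 23.3072

GM = 23.3072


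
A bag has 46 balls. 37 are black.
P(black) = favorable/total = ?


P = 37/46 = 0.8043

P = 0.8043


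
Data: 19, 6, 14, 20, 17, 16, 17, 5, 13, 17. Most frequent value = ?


Frequencies: 5:1, 6:1, 13:1, 14:1, 16:1, 17:3, 19:1, 20:1
Max frequency = 3
Mode = 17

Mode = 17


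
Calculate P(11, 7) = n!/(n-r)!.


P(11,7) = 11!/4!
= 39916800/24
= 1663200

P(11,7) = 1663200


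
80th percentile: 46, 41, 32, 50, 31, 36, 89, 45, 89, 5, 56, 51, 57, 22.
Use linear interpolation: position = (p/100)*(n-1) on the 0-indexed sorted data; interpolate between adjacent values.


Sorted: 5, 22, 31, 32, 36, 41, 45, 46, 50, 51, 56, 57, 89, 89
n = 14
Index = 80/100 * 13 = 10.4000
Lower = data[10] = 56, Upper = data[11] = 57
P80 = 56 + 0.4000*(1) = 56.4000

P80 = 56.4000


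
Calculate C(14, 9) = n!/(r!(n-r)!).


C(14,9) = 14!/(9! × 5!)
= 87178291200/(362880 × 120)
= 2002

C(14,9) = 2002


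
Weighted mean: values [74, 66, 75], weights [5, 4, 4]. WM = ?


Numerator = 74*5 + 66*4 + 75*4 = 934
Denominator = 5 + 4 + 4 = 13
WM = 934/13 = 71.8462

WM = 71.8462


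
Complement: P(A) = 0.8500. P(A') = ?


P(not A) = 1 - 0.8500 = 0.1500

P(not A) = 0.1500


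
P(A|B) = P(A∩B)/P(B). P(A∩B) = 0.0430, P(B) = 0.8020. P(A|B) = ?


P(A|B) = 0.0430/0.8020 = 0.0536

P(A|B) = 0.0536


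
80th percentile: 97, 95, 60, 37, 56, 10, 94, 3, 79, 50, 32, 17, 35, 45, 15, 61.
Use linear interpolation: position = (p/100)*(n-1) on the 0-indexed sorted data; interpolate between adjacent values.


Sorted: 3, 10, 15, 17, 32, 35, 37, 45, 50, 56, 60, 61, 79, 94, 95, 97
n = 16
Index = 80/100 * 15 = 12.0000
Lower = data[12] = 79, Upper = data[13] = 94
P80 = 79 + 0*(15) = 79.0000

P80 = 79.0000


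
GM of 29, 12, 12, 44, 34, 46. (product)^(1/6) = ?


Product = 29 × 12 × 12 × 44 × 34 × 46 = 287375616
GM = 287375616^(1/6) = 25.6887

GM = 25.6887


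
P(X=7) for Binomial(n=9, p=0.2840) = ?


C(9,7) = 36
p^7 = 0.000149
(1-p)^2 = 0.512656
P = 36 * 0.000149 * 0.512656 = 0.0028

P(X=7) = 0.0028


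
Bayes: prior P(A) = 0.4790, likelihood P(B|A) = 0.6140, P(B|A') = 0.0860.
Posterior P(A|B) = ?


P(B) = P(B|A)*P(A) + P(B|A')*P(A')
= 0.6140*0.4790 + 0.0860*0.5210
= 0.294106 + 0.044806 = 0.338912
P(A|B) = 0.294106/0.338912 = 0.8678

P(A|B) = 0.8678


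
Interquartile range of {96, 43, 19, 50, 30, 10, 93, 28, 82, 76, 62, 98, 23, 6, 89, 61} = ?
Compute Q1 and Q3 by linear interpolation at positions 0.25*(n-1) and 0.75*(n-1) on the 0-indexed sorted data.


Sorted: 6, 10, 19, 23, 28, 30, 43, 50, 61, 62, 76, 82, 89, 93, 96, 98
Q1 (25th %ile) = 26.7500
Q3 (75th %ile) = 83.7500
IQR = 83.7500 - 26.7500 = 57.0000

IQR = 57.0000


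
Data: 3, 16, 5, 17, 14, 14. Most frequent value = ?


Frequencies: 3:1, 5:1, 14:2, 16:1, 17:1
Max frequency = 2
Mode = 14

Mode = 14


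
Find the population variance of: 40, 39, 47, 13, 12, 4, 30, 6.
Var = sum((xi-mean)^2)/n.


Mean = 23.8750
Squared deviations: 260.0156, 228.7656, 534.7656, 118.2656, 141.0156, 395.0156, 37.5156, 319.5156
Sum = 2034.8750
Variance = 2034.8750/8 = 254.3594

Variance = 254.3594


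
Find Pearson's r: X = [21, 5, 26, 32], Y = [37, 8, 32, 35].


Mean X = 21.0000, Mean Y = 28.0000
SD X = 10.024969, SD Y = 11.683321
Cov = 104.250000
r = 104.250000/(10.024969*11.683321) = 0.8901

r = 0.8901


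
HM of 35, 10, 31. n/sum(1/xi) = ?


Sum of reciprocals = 1/35 + 1/10 + 1/31 = 0.160829
HM = 3/0.160829 = 18.6533

HM = 18.6533


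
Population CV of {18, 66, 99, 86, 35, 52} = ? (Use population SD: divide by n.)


Mean = 59.3333
SD = 27.9384
CV = (27.9384/59.3333)*100 = 47.0872%

CV = 47.0872%


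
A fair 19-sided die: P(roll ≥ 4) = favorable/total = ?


Favorable outcomes (roll ≥ 4): 16
Total outcomes = 19
P = 16/19 = 0.8421

P = 0.8421


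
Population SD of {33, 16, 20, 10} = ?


Mean = 19.7500
Variance = 71.1875
SD = sqrt(71.1875) = 8.4373

SD = 8.4373


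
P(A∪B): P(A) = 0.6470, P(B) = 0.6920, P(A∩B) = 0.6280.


P(A∪B) = 0.6470 + 0.6920 - 0.6280
= 1.3390 - 0.6280
= 0.7110

P(A∪B) = 0.7110


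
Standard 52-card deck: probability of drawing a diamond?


13 diamonds in 52 cards
P = 13/52 = 0.2500

P = 0.2500


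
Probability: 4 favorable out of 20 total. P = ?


P = 4/20 = 0.2000

P = 0.2000


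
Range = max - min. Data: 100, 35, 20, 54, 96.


Max = 100, Min = 20
Range = 100 - 20 = 80

Range = 80


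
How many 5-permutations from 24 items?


P(24,5) = 24!/19!
= 620448401733239439360000/121645100408832000
= 5100480

P(24,5) = 5100480


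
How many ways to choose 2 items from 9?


C(9,2) = 9!/(2! × 7!)
= 362880/(2 × 5040)
= 36

C(9,2) = 36


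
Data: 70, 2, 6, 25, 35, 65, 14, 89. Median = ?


Sorted: 2, 6, 14, 25, 35, 65, 70, 89
n = 8 (even)
Middle values: 25 and 35
Median = (25+35)/2 = 30.0000

Median = 30.0000


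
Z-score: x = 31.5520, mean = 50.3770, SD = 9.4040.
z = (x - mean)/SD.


z = (31.5520 - 50.3770)/9.4040
= -18.8250/9.4040
= -2.0018

z = -2.0018


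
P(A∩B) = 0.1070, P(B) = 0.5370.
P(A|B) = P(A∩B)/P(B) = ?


P(A|B) = 0.1070/0.5370 = 0.1993

P(A|B) = 0.1993


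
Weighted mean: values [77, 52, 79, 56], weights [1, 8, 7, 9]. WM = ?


Numerator = 77*1 + 52*8 + 79*7 + 56*9 = 1550
Denominator = 1 + 8 + 7 + 9 = 25
WM = 1550/25 = 62.0000

WM = 62.0000


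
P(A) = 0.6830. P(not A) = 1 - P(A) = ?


P(not A) = 1 - 0.6830 = 0.3170

P(not A) = 0.3170


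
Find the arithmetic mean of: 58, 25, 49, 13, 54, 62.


Sum = 58 + 25 + 49 + 13 + 54 + 62 = 261
n = 6
Mean = 261/6 = 43.5000

Mean = 43.5000


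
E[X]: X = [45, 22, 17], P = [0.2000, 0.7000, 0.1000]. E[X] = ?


E[X] = 45*0.2000 + 22*0.7000 + 17*0.1000
= 9.0000 + 15.4000 + 1.7000
= 26.1000

E[X] = 26.1000


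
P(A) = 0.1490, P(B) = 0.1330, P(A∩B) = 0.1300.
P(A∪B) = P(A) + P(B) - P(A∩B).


P(A∪B) = 0.1490 + 0.1330 - 0.1300
= 0.2820 - 0.1300
= 0.1520

P(A∪B) = 0.1520


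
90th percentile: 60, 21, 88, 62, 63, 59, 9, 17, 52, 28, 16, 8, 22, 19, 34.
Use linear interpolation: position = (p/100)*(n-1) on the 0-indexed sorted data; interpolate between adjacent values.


Sorted: 8, 9, 16, 17, 19, 21, 22, 28, 34, 52, 59, 60, 62, 63, 88
n = 15
Index = 90/100 * 14 = 12.6000
Lower = data[12] = 62, Upper = data[13] = 63
P90 = 62 + 0.6000*(1) = 62.6000

P90 = 62.6000


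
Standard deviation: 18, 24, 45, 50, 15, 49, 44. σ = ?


Mean = 35.0000
Variance = 201.7143
SD = sqrt(201.7143) = 14.2026

SD = 14.2026


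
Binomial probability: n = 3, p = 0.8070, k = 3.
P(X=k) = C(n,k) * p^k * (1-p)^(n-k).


C(3,3) = 1
p^3 = 0.525558
(1-p)^0 = 1.000000
P = 1 * 0.525558 * 1.000000 = 0.5256

P(X=3) = 0.5256


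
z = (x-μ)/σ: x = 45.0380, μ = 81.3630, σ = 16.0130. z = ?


z = (45.0380 - 81.3630)/16.0130
= -36.3250/16.0130
= -2.2685

z = -2.2685


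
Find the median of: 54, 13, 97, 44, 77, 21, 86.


Sorted: 13, 21, 44, 54, 77, 86, 97
n = 7 (odd)
Middle value = 54

Median = 54


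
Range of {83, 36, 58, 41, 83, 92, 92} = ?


Max = 92, Min = 36
Range = 92 - 36 = 56

Range = 56


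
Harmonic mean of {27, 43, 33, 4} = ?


Sum of reciprocals = 1/27 + 1/43 + 1/33 + 1/4 = 0.340596
HM = 4/0.340596 = 11.7441

HM = 11.7441


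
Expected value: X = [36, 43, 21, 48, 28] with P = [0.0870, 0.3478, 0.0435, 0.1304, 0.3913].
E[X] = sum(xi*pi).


E[X] = 36*0.0870 + 43*0.3478 + 21*0.0435 + 48*0.1304 + 28*0.3913
= 3.1320 + 14.9554 + 0.9135 + 6.2592 + 10.9564
= 36.2165

E[X] = 36.2165


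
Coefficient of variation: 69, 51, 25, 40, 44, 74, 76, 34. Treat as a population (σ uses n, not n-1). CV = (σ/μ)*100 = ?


Mean = 51.6250
SD = 18.0620
CV = (18.0620/51.6250)*100 = 34.9868%

CV = 34.9868%


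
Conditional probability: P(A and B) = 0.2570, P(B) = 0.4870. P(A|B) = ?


P(A|B) = 0.2570/0.4870 = 0.5277

P(A|B) = 0.5277


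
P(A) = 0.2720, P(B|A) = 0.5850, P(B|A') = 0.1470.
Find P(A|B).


P(B) = P(B|A)*P(A) + P(B|A')*P(A')
= 0.5850*0.2720 + 0.1470*0.7280
= 0.159120 + 0.107016 = 0.266136
P(A|B) = 0.159120/0.266136 = 0.5979

P(A|B) = 0.5979


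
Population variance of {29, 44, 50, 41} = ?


Mean = 41.0000
Squared deviations: 144.0000, 9.0000, 81.0000, 0
Sum = 234.0000
Variance = 234.0000/4 = 58.5000

Variance = 58.5000


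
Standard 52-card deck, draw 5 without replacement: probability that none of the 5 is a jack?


P(no jacks) = (48/52) × (47/51) × (46/50) × (45/49) × (44/48)
= 0.6588

P = 0.6588


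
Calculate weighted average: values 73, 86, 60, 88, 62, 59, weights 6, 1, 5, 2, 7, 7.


Numerator = 73*6 + 86*1 + 60*5 + 88*2 + 62*7 + 59*7 = 1847
Denominator = 6 + 1 + 5 + 2 + 7 + 7 = 28
WM = 1847/28 = 65.9643

WM = 65.9643


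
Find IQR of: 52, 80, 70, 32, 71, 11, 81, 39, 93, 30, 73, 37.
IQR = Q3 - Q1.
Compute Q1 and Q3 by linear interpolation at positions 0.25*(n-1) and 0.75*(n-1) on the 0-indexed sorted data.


Sorted: 11, 30, 32, 37, 39, 52, 70, 71, 73, 80, 81, 93
Q1 (25th %ile) = 35.7500
Q3 (75th %ile) = 74.7500
IQR = 74.7500 - 35.7500 = 39.0000

IQR = 39.0000


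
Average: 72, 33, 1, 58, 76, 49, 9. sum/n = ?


Sum = 72 + 33 + 1 + 58 + 76 + 49 + 9 = 298
n = 7
Mean = 298/7 = 42.5714

Mean = 42.5714


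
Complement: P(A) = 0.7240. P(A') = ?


P(not A) = 1 - 0.7240 = 0.2760

P(not A) = 0.2760


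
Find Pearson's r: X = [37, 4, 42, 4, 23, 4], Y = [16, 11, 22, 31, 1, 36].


Mean X = 19.0000, Mean Y = 19.5000
SD X = 16.041613, SD Y = 11.814539
Cov = -62.000000
r = -62.000000/(16.041613*11.814539) = -0.3271

r = -0.3271


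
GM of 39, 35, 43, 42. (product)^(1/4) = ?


Product = 39 × 35 × 43 × 42 = 2465190
GM = 2465190^(1/4) = 39.6244

GM = 39.6244


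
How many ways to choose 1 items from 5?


C(5,1) = 5!/(1! × 4!)
= 120/(1 × 24)
= 5

C(5,1) = 5


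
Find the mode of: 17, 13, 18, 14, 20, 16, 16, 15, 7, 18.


Frequencies: 7:1, 13:1, 14:1, 15:1, 16:2, 17:1, 18:2, 20:1
Max frequency = 2
Mode = 16, 18

Mode = 16, 18


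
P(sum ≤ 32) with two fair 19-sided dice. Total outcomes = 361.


Total outcomes = 19×19 = 361
Favorable (sum ≤ 32): 340
P = 340/361 = 0.9418

P = 0.9418


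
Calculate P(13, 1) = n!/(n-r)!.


P(13,1) = 13!/12!
= 6227020800/479001600
= 13

P(13,1) = 13


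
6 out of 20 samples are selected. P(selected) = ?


P = 6/20 = 0.3000

P = 0.3000


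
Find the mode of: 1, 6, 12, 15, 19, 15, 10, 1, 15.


Frequencies: 1:2, 6:1, 10:1, 12:1, 15:3, 19:1
Max frequency = 3
Mode = 15

Mode = 15


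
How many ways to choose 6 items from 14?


C(14,6) = 14!/(6! × 8!)
= 87178291200/(720 × 40320)
= 3003

C(14,6) = 3003


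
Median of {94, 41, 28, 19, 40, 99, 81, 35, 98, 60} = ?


Sorted: 19, 28, 35, 40, 41, 60, 81, 94, 98, 99
n = 10 (even)
Middle values: 41 and 60
Median = (41+60)/2 = 50.5000

Median = 50.5000


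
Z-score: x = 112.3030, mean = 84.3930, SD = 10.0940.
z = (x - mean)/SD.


z = (112.3030 - 84.3930)/10.0940
= 27.9100/10.0940
= 2.7650

z = 2.7650


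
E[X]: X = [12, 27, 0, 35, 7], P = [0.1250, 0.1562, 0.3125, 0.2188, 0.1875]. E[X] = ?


E[X] = 12*0.1250 + 27*0.1562 + 0*0.3125 + 35*0.2188 + 7*0.1875
= 1.5000 + 4.2174 + 0 + 7.6580 + 1.3125
= 14.6879

E[X] = 14.6879


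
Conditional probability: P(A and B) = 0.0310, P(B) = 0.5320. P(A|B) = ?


P(A|B) = 0.0310/0.5320 = 0.0583

P(A|B) = 0.0583


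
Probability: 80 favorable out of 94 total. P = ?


P = 80/94 = 0.8511

P = 0.8511


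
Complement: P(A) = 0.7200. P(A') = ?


P(not A) = 1 - 0.7200 = 0.2800

P(not A) = 0.2800


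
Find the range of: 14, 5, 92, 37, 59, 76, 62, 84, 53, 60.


Max = 92, Min = 5
Range = 92 - 5 = 87

Range = 87


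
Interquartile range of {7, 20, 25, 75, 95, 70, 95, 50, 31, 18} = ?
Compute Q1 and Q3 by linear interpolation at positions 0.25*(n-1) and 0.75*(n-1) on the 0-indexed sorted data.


Sorted: 7, 18, 20, 25, 31, 50, 70, 75, 95, 95
Q1 (25th %ile) = 21.2500
Q3 (75th %ile) = 73.7500
IQR = 73.7500 - 21.2500 = 52.5000

IQR = 52.5000


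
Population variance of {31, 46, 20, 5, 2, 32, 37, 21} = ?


Mean = 24.2500
Squared deviations: 45.5625, 473.0625, 18.0625, 370.5625, 495.0625, 60.0625, 162.5625, 10.5625
Sum = 1635.5000
Variance = 1635.5000/8 = 204.4375

Variance = 204.4375


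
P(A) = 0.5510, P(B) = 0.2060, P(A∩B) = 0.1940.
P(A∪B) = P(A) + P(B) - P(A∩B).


P(A∪B) = 0.5510 + 0.2060 - 0.1940
= 0.7570 - 0.1940
= 0.5630

P(A∪B) = 0.5630


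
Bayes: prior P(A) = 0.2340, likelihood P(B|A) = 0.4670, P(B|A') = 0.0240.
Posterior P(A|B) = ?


P(B) = P(B|A)*P(A) + P(B|A')*P(A')
= 0.4670*0.2340 + 0.0240*0.7660
= 0.109278 + 0.018384 = 0.127662
P(A|B) = 0.109278/0.127662 = 0.8560

P(A|B) = 0.8560


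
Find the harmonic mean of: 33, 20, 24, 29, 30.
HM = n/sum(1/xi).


Sum of reciprocals = 1/33 + 1/20 + 1/24 + 1/29 + 1/30 = 0.189786
HM = 5/0.189786 = 26.3455

HM = 26.3455


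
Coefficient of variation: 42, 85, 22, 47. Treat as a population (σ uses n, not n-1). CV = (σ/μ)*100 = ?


Mean = 49.0000
SD = 22.7925
CV = (22.7925/49.0000)*100 = 46.5154%

CV = 46.5154%


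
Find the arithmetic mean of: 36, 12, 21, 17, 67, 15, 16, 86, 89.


Sum = 36 + 12 + 21 + 17 + 67 + 15 + 16 + 86 + 89 = 359
n = 9
Mean = 359/9 = 39.8889

Mean = 39.8889


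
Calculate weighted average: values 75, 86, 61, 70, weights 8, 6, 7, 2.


Numerator = 75*8 + 86*6 + 61*7 + 70*2 = 1683
Denominator = 8 + 6 + 7 + 2 = 23
WM = 1683/23 = 73.1739

WM = 73.1739


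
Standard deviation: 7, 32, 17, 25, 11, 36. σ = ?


Mean = 21.3333
Variance = 112.2222
SD = sqrt(112.2222) = 10.5935

SD = 10.5935


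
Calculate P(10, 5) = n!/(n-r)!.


P(10,5) = 10!/5!
= 3628800/120
= 30240

P(10,5) = 30240


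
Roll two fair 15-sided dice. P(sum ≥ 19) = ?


Total outcomes = 15×15 = 225
Favorable (sum ≥ 19): 78
P = 78/225 = 0.3467

P = 0.3467


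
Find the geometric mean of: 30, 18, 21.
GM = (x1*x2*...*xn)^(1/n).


Product = 30 × 18 × 21 = 11340
GM = 11340^(1/3) = 22.4666

GM = 22.4666


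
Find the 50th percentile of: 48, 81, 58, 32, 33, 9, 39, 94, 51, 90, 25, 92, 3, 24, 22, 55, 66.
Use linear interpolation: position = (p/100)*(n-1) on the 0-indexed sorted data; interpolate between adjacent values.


Sorted: 3, 9, 22, 24, 25, 32, 33, 39, 48, 51, 55, 58, 66, 81, 90, 92, 94
n = 17
Index = 50/100 * 16 = 8.0000
Lower = data[8] = 48, Upper = data[9] = 51
P50 = 48 + 0*(3) = 48.0000

P50 = 48.0000


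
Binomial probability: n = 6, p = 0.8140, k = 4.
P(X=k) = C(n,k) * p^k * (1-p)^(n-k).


C(6,4) = 15
p^4 = 0.439033
(1-p)^2 = 0.034596
P = 15 * 0.439033 * 0.034596 = 0.2278

P(X=4) = 0.2278


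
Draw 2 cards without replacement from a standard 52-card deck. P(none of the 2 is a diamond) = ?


P(no diamonds) = (39/52) × (38/51)
= 0.5588

P = 0.5588


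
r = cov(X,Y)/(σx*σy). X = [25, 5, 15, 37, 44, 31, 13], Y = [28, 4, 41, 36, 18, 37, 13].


Mean X = 24.2857, Mean Y = 25.2857
SD X = 12.991363, SD Y = 12.892016
Cov = 68.061224
r = 68.061224/(12.991363*12.892016) = 0.4064

r = 0.4064


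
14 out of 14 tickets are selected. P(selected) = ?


P = 14/14 = 1.0000

P = 1.0000


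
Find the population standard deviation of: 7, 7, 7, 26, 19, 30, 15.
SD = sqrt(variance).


Mean = 15.8571
Variance = 78.4082
SD = sqrt(78.4082) = 8.8548

SD = 8.8548


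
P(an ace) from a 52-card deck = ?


4 aces in 52 cards
P = 4/52 = 0.0769

P = 0.0769


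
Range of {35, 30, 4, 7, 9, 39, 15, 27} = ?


Max = 39, Min = 4
Range = 39 - 4 = 35

Range = 35


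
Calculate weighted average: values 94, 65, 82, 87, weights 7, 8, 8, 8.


Numerator = 94*7 + 65*8 + 82*8 + 87*8 = 2530
Denominator = 7 + 8 + 8 + 8 = 31
WM = 2530/31 = 81.6129

WM = 81.6129


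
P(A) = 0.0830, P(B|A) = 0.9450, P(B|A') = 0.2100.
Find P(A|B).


P(B) = P(B|A)*P(A) + P(B|A')*P(A')
= 0.9450*0.0830 + 0.2100*0.9170
= 0.078435 + 0.192570 = 0.271005
P(A|B) = 0.078435/0.271005 = 0.2894

P(A|B) = 0.2894


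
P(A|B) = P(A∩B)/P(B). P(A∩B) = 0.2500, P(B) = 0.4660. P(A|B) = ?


P(A|B) = 0.2500/0.4660 = 0.5365

P(A|B) = 0.5365


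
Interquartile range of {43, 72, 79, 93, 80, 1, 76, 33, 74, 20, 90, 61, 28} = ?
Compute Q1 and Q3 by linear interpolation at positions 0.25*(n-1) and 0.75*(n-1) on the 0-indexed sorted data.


Sorted: 1, 20, 28, 33, 43, 61, 72, 74, 76, 79, 80, 90, 93
Q1 (25th %ile) = 33.0000
Q3 (75th %ile) = 79.0000
IQR = 79.0000 - 33.0000 = 46.0000

IQR = 46.0000


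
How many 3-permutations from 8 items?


P(8,3) = 8!/5!
= 40320/120
= 336

P(8,3) = 336


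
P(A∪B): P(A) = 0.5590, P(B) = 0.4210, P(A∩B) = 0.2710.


P(A∪B) = 0.5590 + 0.4210 - 0.2710
= 0.9800 - 0.2710
= 0.7090

P(A∪B) = 0.7090


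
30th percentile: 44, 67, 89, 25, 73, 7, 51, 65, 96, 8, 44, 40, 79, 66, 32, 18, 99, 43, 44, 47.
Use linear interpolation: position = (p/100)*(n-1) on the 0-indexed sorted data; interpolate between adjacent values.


Sorted: 7, 8, 18, 25, 32, 40, 43, 44, 44, 44, 47, 51, 65, 66, 67, 73, 79, 89, 96, 99
n = 20
Index = 30/100 * 19 = 5.7000
Lower = data[5] = 40, Upper = data[6] = 43
P30 = 40 + 0.7000*(3) = 42.1000

P30 = 42.1000


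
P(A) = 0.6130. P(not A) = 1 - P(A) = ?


P(not A) = 1 - 0.6130 = 0.3870

P(not A) = 0.3870


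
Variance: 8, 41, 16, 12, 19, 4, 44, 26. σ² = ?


Mean = 21.2500
Squared deviations: 175.5625, 390.0625, 27.5625, 85.5625, 5.0625, 297.5625, 517.5625, 22.5625
Sum = 1521.5000
Variance = 1521.5000/8 = 190.1875

Variance = 190.1875


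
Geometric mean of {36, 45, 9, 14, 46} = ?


Product = 36 × 45 × 9 × 14 × 46 = 9389520
GM = 9389520^(1/5) = 24.8044

GM = 24.8044


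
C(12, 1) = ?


C(12,1) = 12!/(1! × 11!)
= 479001600/(1 × 39916800)
= 12

C(12,1) = 12


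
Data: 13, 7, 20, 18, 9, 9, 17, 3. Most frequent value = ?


Frequencies: 3:1, 7:1, 9:2, 13:1, 17:1, 18:1, 20:1
Max frequency = 2
Mode = 9

Mode = 9


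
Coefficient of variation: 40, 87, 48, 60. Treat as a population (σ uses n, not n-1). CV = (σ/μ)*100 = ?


Mean = 58.7500
SD = 17.7957
CV = (17.7957/58.7500)*100 = 30.2906%

CV = 30.2906%


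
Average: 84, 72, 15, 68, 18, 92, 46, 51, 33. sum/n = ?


Sum = 84 + 72 + 15 + 68 + 18 + 92 + 46 + 51 + 33 = 479
n = 9
Mean = 479/9 = 53.2222

Mean = 53.2222


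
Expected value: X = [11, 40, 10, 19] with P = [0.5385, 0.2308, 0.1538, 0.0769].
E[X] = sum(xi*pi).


E[X] = 11*0.5385 + 40*0.2308 + 10*0.1538 + 19*0.0769
= 5.9235 + 9.2320 + 1.5380 + 1.4611
= 18.1546

E[X] = 18.1546


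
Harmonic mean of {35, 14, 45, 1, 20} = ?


Sum of reciprocals = 1/35 + 1/14 + 1/45 + 1/1 + 1/20 = 1.172222
HM = 5/1.172222 = 4.2654

HM = 4.2654


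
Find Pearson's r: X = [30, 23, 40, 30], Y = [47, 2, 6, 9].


Mean X = 30.7500, Mean Y = 16.0000
SD X = 6.057021, SD Y = 18.069311
Cov = -0.500000
r = -0.500000/(6.057021*18.069311) = -0.0046

r = -0.0046
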